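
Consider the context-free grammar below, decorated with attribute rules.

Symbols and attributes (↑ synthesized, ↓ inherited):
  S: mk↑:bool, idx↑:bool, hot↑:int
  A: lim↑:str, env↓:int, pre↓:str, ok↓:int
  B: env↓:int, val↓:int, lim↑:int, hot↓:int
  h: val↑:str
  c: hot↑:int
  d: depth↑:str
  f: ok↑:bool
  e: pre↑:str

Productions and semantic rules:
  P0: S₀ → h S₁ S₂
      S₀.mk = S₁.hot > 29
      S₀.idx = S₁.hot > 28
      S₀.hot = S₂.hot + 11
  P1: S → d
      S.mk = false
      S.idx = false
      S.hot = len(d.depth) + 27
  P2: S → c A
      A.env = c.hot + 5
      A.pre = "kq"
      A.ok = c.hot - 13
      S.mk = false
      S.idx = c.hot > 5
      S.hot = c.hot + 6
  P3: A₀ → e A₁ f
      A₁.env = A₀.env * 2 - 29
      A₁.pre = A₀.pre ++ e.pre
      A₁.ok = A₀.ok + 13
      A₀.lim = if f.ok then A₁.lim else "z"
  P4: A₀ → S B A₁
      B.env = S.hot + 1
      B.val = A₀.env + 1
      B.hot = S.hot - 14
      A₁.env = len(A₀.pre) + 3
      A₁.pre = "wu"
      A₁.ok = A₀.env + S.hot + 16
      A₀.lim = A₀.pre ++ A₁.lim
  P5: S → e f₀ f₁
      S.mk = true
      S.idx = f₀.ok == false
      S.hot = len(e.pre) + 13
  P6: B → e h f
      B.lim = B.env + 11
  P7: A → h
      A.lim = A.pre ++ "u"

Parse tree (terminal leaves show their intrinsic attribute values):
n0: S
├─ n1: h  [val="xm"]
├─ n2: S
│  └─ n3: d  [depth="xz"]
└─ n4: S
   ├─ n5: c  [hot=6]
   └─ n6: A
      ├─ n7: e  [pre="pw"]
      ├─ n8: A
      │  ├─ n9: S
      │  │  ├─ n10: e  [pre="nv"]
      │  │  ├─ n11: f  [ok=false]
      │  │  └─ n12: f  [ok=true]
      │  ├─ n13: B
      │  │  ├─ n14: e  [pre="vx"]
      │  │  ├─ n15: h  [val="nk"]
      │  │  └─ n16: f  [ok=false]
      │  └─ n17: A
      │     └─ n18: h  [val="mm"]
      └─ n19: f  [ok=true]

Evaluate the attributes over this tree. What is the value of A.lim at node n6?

1. n1.val = "xm"  [terminal]
2. n3.depth = "xz"  [terminal]
3. n2.mk = false  [false]
4. n2.idx = false  [false]
5. n2.hot = 29  [len(d.depth) + 27]
6. n5.hot = 6  [terminal]
7. n6.env = 11  [c.hot + 5]
8. n6.pre = "kq"  ["kq"]
9. n6.ok = -7  [c.hot - 13]
10. n7.pre = "pw"  [terminal]
11. n8.env = -7  [A₀.env * 2 - 29]
12. n8.pre = "kqpw"  [A₀.pre ++ e.pre]
13. n8.ok = 6  [A₀.ok + 13]
14. n10.pre = "nv"  [terminal]
15. n11.ok = false  [terminal]
16. n12.ok = true  [terminal]
17. n9.mk = true  [true]
18. n9.idx = true  [f₀.ok == false]
19. n9.hot = 15  [len(e.pre) + 13]
20. n13.env = 16  [S.hot + 1]
21. n13.val = -6  [A₀.env + 1]
22. n13.hot = 1  [S.hot - 14]
23. n14.pre = "vx"  [terminal]
24. n15.val = "nk"  [terminal]
25. n16.ok = false  [terminal]
26. n13.lim = 27  [B.env + 11]
27. n17.env = 7  [len(A₀.pre) + 3]
28. n17.pre = "wu"  ["wu"]
29. n17.ok = 24  [A₀.env + S.hot + 16]
30. n18.val = "mm"  [terminal]
31. n17.lim = "wuu"  [A.pre ++ "u"]
32. n8.lim = "kqpwwuu"  [A₀.pre ++ A₁.lim]
33. n19.ok = true  [terminal]
34. n6.lim = "kqpwwuu"  [if f.ok then A₁.lim else "z"]
35. n4.mk = false  [false]
36. n4.idx = true  [c.hot > 5]
37. n4.hot = 12  [c.hot + 6]
38. n0.mk = false  [S₁.hot > 29]
39. n0.idx = true  [S₁.hot > 28]
40. n0.hot = 23  [S₂.hot + 11]

"kqpwwuu"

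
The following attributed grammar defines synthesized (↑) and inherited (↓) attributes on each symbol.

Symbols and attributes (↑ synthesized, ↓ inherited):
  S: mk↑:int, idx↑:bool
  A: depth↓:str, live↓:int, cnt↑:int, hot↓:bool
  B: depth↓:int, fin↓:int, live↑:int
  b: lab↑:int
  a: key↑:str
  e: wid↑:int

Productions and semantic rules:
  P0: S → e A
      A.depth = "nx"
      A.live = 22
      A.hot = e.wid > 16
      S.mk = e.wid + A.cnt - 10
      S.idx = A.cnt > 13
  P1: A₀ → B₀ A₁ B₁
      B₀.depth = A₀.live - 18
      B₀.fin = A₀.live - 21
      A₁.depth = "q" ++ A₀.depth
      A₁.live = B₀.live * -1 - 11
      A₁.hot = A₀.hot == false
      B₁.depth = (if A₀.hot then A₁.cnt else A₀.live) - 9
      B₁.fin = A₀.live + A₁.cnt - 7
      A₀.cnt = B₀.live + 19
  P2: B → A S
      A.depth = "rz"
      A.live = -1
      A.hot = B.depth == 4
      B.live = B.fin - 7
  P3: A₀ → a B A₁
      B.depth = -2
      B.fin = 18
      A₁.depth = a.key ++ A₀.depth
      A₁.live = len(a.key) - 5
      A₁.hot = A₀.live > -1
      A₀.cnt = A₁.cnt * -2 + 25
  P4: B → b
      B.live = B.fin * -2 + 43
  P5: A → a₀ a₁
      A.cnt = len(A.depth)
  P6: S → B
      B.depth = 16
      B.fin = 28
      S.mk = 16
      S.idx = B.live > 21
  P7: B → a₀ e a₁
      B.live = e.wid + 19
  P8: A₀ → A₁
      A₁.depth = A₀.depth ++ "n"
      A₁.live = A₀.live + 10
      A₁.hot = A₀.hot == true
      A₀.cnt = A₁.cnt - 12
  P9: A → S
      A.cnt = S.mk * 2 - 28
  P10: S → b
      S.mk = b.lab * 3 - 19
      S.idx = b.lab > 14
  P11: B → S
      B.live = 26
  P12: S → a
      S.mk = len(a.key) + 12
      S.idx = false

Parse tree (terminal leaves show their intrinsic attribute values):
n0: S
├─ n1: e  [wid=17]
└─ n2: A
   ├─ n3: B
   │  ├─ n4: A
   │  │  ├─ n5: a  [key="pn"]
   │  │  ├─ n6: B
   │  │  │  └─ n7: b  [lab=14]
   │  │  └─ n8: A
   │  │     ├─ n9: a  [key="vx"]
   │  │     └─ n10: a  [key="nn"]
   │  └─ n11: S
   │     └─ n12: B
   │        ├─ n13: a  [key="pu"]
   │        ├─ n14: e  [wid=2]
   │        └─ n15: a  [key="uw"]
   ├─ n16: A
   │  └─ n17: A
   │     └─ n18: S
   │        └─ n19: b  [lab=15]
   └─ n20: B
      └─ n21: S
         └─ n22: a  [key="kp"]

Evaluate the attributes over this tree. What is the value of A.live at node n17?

1. n1.wid = 17  [terminal]
2. n2.depth = "nx"  ["nx"]
3. n2.live = 22  [22]
4. n2.hot = true  [e.wid > 16]
5. n3.depth = 4  [A₀.live - 18]
6. n3.fin = 1  [A₀.live - 21]
7. n4.depth = "rz"  ["rz"]
8. n4.live = -1  [-1]
9. n4.hot = true  [B.depth == 4]
10. n5.key = "pn"  [terminal]
11. n6.depth = -2  [-2]
12. n6.fin = 18  [18]
13. n7.lab = 14  [terminal]
14. n6.live = 7  [B.fin * -2 + 43]
15. n8.depth = "pnrz"  [a.key ++ A₀.depth]
16. n8.live = -3  [len(a.key) - 5]
17. n8.hot = false  [A₀.live > -1]
18. n9.key = "vx"  [terminal]
19. n10.key = "nn"  [terminal]
20. n8.cnt = 4  [len(A.depth)]
21. n4.cnt = 17  [A₁.cnt * -2 + 25]
22. n12.depth = 16  [16]
23. n12.fin = 28  [28]
24. n13.key = "pu"  [terminal]
25. n14.wid = 2  [terminal]
26. n15.key = "uw"  [terminal]
27. n12.live = 21  [e.wid + 19]
28. n11.mk = 16  [16]
29. n11.idx = false  [B.live > 21]
30. n3.live = -6  [B.fin - 7]
31. n16.depth = "qnx"  ["q" ++ A₀.depth]
32. n16.live = -5  [B₀.live * -1 - 11]
33. n16.hot = false  [A₀.hot == false]
34. n17.depth = "qnxn"  [A₀.depth ++ "n"]
35. n17.live = 5  [A₀.live + 10]
36. n17.hot = false  [A₀.hot == true]
37. n19.lab = 15  [terminal]
38. n18.mk = 26  [b.lab * 3 - 19]
39. n18.idx = true  [b.lab > 14]
40. n17.cnt = 24  [S.mk * 2 - 28]
41. n16.cnt = 12  [A₁.cnt - 12]
42. n20.depth = 3  [(if A₀.hot then A₁.cnt else A₀.live) - 9]
43. n20.fin = 27  [A₀.live + A₁.cnt - 7]
44. n22.key = "kp"  [terminal]
45. n21.mk = 14  [len(a.key) + 12]
46. n21.idx = false  [false]
47. n20.live = 26  [26]
48. n2.cnt = 13  [B₀.live + 19]
49. n0.mk = 20  [e.wid + A.cnt - 10]
50. n0.idx = false  [A.cnt > 13]

5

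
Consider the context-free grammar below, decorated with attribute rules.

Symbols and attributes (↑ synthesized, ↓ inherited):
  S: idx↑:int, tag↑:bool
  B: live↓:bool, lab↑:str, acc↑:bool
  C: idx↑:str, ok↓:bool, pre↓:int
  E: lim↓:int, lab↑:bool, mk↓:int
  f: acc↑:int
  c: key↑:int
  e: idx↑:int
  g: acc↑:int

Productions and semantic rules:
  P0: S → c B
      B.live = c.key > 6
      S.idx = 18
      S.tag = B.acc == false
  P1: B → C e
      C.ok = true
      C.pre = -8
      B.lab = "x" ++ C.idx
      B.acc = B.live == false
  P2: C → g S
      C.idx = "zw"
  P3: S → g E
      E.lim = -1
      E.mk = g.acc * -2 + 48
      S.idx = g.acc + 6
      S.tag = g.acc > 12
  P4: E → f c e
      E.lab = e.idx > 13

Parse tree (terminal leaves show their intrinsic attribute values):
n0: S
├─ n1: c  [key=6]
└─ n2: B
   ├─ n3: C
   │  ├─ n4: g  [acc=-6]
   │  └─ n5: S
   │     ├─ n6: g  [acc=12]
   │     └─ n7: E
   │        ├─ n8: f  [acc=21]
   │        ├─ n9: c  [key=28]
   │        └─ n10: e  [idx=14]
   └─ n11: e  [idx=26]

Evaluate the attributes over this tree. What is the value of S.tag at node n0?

1. n1.key = 6  [terminal]
2. n2.live = false  [c.key > 6]
3. n3.ok = true  [true]
4. n3.pre = -8  [-8]
5. n4.acc = -6  [terminal]
6. n6.acc = 12  [terminal]
7. n7.lim = -1  [-1]
8. n7.mk = 24  [g.acc * -2 + 48]
9. n8.acc = 21  [terminal]
10. n9.key = 28  [terminal]
11. n10.idx = 14  [terminal]
12. n7.lab = true  [e.idx > 13]
13. n5.idx = 18  [g.acc + 6]
14. n5.tag = false  [g.acc > 12]
15. n3.idx = "zw"  ["zw"]
16. n11.idx = 26  [terminal]
17. n2.lab = "xzw"  ["x" ++ C.idx]
18. n2.acc = true  [B.live == false]
19. n0.idx = 18  [18]
20. n0.tag = false  [B.acc == false]

false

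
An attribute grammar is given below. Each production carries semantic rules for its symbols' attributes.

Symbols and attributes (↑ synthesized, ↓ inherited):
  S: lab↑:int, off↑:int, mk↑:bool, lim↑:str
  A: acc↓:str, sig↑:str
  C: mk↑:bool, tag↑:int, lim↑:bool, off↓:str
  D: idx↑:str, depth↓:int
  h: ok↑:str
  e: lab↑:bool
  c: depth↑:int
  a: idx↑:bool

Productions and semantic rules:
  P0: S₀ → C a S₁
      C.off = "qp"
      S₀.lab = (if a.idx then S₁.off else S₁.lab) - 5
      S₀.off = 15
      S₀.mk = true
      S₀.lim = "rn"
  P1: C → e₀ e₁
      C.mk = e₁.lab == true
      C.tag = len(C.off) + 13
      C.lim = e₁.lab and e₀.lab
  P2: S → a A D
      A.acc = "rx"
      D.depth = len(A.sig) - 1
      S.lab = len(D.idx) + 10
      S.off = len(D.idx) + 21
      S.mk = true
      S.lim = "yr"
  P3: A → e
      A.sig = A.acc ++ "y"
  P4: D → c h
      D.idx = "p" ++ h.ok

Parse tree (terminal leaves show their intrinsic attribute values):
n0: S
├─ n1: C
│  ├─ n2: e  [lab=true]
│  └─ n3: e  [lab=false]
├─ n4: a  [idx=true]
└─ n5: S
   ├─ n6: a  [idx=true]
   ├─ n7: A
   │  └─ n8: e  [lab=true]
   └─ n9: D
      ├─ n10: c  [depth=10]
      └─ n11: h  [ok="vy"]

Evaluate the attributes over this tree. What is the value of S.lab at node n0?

19

1. n1.off = "qp"  ["qp"]
2. n2.lab = true  [terminal]
3. n3.lab = false  [terminal]
4. n1.mk = false  [e₁.lab == true]
5. n1.tag = 15  [len(C.off) + 13]
6. n1.lim = false  [e₁.lab and e₀.lab]
7. n4.idx = true  [terminal]
8. n6.idx = true  [terminal]
9. n7.acc = "rx"  ["rx"]
10. n8.lab = true  [terminal]
11. n7.sig = "rxy"  [A.acc ++ "y"]
12. n9.depth = 2  [len(A.sig) - 1]
13. n10.depth = 10  [terminal]
14. n11.ok = "vy"  [terminal]
15. n9.idx = "pvy"  ["p" ++ h.ok]
16. n5.lab = 13  [len(D.idx) + 10]
17. n5.off = 24  [len(D.idx) + 21]
18. n5.mk = true  [true]
19. n5.lim = "yr"  ["yr"]
20. n0.lab = 19  [(if a.idx then S₁.off else S₁.lab) - 5]
21. n0.off = 15  [15]
22. n0.mk = true  [true]
23. n0.lim = "rn"  ["rn"]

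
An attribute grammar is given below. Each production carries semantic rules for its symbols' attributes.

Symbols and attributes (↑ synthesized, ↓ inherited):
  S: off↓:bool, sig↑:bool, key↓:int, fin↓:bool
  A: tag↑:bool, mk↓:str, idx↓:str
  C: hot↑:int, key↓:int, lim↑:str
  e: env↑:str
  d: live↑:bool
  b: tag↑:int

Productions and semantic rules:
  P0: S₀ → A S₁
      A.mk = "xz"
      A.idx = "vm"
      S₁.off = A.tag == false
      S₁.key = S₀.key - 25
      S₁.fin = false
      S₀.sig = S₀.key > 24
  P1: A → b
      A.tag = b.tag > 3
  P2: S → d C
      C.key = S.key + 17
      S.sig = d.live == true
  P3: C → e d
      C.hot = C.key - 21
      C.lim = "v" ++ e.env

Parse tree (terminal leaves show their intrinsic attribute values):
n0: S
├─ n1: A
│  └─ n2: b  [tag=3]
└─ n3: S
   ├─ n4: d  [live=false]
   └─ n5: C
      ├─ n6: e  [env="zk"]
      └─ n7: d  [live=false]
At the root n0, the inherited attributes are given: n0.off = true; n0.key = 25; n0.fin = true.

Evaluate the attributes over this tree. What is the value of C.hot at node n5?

1. n0.off = true  [given at root]
2. n0.key = 25  [given at root]
3. n0.fin = true  [given at root]
4. n1.mk = "xz"  ["xz"]
5. n1.idx = "vm"  ["vm"]
6. n2.tag = 3  [terminal]
7. n1.tag = false  [b.tag > 3]
8. n3.off = true  [A.tag == false]
9. n3.key = 0  [S₀.key - 25]
10. n3.fin = false  [false]
11. n4.live = false  [terminal]
12. n5.key = 17  [S.key + 17]
13. n6.env = "zk"  [terminal]
14. n7.live = false  [terminal]
15. n5.hot = -4  [C.key - 21]
16. n5.lim = "vzk"  ["v" ++ e.env]
17. n3.sig = false  [d.live == true]
18. n0.sig = true  [S₀.key > 24]

-4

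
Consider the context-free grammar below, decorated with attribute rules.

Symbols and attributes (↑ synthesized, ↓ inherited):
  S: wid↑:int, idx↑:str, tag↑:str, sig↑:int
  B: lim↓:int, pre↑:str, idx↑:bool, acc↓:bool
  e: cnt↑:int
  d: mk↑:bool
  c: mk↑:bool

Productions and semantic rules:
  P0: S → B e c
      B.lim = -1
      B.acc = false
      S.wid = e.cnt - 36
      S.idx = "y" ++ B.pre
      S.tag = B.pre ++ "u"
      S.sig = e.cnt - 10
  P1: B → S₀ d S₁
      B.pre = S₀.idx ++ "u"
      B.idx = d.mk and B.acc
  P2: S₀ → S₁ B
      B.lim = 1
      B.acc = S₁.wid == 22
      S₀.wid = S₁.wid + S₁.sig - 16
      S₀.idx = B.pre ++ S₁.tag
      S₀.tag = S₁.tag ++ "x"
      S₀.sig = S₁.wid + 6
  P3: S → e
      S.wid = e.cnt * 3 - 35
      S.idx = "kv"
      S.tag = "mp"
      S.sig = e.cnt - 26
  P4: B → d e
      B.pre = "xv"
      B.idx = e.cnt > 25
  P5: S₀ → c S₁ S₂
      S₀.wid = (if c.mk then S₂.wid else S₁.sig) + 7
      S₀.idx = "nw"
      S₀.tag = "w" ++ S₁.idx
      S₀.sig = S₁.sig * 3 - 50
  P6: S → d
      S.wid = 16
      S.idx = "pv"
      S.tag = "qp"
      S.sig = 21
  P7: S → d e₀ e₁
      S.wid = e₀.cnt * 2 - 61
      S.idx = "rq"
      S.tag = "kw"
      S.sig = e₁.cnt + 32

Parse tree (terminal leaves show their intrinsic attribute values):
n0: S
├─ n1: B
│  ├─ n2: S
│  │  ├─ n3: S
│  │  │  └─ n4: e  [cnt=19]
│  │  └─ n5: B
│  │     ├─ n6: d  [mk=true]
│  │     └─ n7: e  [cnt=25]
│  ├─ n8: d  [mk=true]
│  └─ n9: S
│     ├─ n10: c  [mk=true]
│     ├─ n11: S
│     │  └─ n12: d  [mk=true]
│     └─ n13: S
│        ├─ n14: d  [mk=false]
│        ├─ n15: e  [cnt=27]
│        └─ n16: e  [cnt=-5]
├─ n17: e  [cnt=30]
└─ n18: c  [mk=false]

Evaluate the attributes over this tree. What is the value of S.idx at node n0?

"yxvmpu"

1. n1.lim = -1  [-1]
2. n1.acc = false  [false]
3. n4.cnt = 19  [terminal]
4. n3.wid = 22  [e.cnt * 3 - 35]
5. n3.idx = "kv"  ["kv"]
6. n3.tag = "mp"  ["mp"]
7. n3.sig = -7  [e.cnt - 26]
8. n5.lim = 1  [1]
9. n5.acc = true  [S₁.wid == 22]
10. n6.mk = true  [terminal]
11. n7.cnt = 25  [terminal]
12. n5.pre = "xv"  ["xv"]
13. n5.idx = false  [e.cnt > 25]
14. n2.wid = -1  [S₁.wid + S₁.sig - 16]
15. n2.idx = "xvmp"  [B.pre ++ S₁.tag]
16. n2.tag = "mpx"  [S₁.tag ++ "x"]
17. n2.sig = 28  [S₁.wid + 6]
18. n8.mk = true  [terminal]
19. n10.mk = true  [terminal]
20. n12.mk = true  [terminal]
21. n11.wid = 16  [16]
22. n11.idx = "pv"  ["pv"]
23. n11.tag = "qp"  ["qp"]
24. n11.sig = 21  [21]
25. n14.mk = false  [terminal]
26. n15.cnt = 27  [terminal]
27. n16.cnt = -5  [terminal]
28. n13.wid = -7  [e₀.cnt * 2 - 61]
29. n13.idx = "rq"  ["rq"]
30. n13.tag = "kw"  ["kw"]
31. n13.sig = 27  [e₁.cnt + 32]
32. n9.wid = 0  [(if c.mk then S₂.wid else S₁.sig) + 7]
33. n9.idx = "nw"  ["nw"]
34. n9.tag = "wpv"  ["w" ++ S₁.idx]
35. n9.sig = 13  [S₁.sig * 3 - 50]
36. n1.pre = "xvmpu"  [S₀.idx ++ "u"]
37. n1.idx = false  [d.mk and B.acc]
38. n17.cnt = 30  [terminal]
39. n18.mk = false  [terminal]
40. n0.wid = -6  [e.cnt - 36]
41. n0.idx = "yxvmpu"  ["y" ++ B.pre]
42. n0.tag = "xvmpuu"  [B.pre ++ "u"]
43. n0.sig = 20  [e.cnt - 10]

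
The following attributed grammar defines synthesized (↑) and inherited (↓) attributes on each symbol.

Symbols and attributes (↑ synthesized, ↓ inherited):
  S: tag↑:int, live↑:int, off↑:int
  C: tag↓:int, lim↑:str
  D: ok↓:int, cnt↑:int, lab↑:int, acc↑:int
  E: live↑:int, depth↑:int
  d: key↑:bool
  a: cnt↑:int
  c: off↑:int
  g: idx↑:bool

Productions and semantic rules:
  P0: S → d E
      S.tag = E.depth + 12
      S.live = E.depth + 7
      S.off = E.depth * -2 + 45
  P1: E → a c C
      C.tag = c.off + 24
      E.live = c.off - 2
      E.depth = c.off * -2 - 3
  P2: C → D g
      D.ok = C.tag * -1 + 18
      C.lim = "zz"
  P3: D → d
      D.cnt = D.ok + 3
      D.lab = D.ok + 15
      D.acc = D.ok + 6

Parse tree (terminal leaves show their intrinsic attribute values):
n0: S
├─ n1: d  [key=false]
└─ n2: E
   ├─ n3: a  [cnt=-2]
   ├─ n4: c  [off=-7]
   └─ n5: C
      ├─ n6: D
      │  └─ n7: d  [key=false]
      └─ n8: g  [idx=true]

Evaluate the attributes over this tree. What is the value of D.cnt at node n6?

4

1. n1.key = false  [terminal]
2. n3.cnt = -2  [terminal]
3. n4.off = -7  [terminal]
4. n5.tag = 17  [c.off + 24]
5. n6.ok = 1  [C.tag * -1 + 18]
6. n7.key = false  [terminal]
7. n6.cnt = 4  [D.ok + 3]
8. n6.lab = 16  [D.ok + 15]
9. n6.acc = 7  [D.ok + 6]
10. n8.idx = true  [terminal]
11. n5.lim = "zz"  ["zz"]
12. n2.live = -9  [c.off - 2]
13. n2.depth = 11  [c.off * -2 - 3]
14. n0.tag = 23  [E.depth + 12]
15. n0.live = 18  [E.depth + 7]
16. n0.off = 23  [E.depth * -2 + 45]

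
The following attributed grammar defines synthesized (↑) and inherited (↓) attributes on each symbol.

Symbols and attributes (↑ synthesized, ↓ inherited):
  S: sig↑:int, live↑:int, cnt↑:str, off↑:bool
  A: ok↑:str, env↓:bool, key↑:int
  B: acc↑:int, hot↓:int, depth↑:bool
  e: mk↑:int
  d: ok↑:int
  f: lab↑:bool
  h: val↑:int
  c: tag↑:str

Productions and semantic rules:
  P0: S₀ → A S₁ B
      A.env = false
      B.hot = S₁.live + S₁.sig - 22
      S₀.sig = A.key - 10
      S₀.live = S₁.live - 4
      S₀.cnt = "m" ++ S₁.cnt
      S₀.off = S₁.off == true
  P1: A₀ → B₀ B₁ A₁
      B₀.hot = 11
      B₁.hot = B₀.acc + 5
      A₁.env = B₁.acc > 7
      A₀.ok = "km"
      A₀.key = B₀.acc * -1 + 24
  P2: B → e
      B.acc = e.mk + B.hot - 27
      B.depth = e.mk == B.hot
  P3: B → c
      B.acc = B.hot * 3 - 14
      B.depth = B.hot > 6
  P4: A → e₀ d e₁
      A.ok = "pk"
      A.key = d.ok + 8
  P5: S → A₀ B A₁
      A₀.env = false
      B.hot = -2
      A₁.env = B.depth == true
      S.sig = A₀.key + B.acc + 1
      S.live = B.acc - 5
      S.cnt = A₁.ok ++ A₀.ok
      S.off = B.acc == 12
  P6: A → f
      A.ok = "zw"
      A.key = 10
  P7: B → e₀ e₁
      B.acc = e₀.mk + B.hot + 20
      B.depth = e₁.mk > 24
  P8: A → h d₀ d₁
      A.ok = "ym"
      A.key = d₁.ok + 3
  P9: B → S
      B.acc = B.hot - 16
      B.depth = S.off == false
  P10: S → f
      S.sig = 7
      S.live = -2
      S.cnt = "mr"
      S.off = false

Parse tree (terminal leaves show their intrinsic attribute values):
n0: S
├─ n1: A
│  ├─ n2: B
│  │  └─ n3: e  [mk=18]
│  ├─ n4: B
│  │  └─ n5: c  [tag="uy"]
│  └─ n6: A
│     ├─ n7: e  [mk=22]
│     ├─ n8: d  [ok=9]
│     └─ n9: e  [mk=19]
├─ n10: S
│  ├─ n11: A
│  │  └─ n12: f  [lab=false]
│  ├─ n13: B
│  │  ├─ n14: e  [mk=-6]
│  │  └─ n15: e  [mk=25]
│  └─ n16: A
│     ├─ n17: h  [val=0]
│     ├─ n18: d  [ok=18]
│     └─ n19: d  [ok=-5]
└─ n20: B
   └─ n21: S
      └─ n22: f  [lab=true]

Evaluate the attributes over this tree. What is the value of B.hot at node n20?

1. n1.env = false  [false]
2. n2.hot = 11  [11]
3. n3.mk = 18  [terminal]
4. n2.acc = 2  [e.mk + B.hot - 27]
5. n2.depth = false  [e.mk == B.hot]
6. n4.hot = 7  [B₀.acc + 5]
7. n5.tag = "uy"  [terminal]
8. n4.acc = 7  [B.hot * 3 - 14]
9. n4.depth = true  [B.hot > 6]
10. n6.env = false  [B₁.acc > 7]
11. n7.mk = 22  [terminal]
12. n8.ok = 9  [terminal]
13. n9.mk = 19  [terminal]
14. n6.ok = "pk"  ["pk"]
15. n6.key = 17  [d.ok + 8]
16. n1.ok = "km"  ["km"]
17. n1.key = 22  [B₀.acc * -1 + 24]
18. n11.env = false  [false]
19. n12.lab = false  [terminal]
20. n11.ok = "zw"  ["zw"]
21. n11.key = 10  [10]
22. n13.hot = -2  [-2]
23. n14.mk = -6  [terminal]
24. n15.mk = 25  [terminal]
25. n13.acc = 12  [e₀.mk + B.hot + 20]
26. n13.depth = true  [e₁.mk > 24]
27. n16.env = true  [B.depth == true]
28. n17.val = 0  [terminal]
29. n18.ok = 18  [terminal]
30. n19.ok = -5  [terminal]
31. n16.ok = "ym"  ["ym"]
32. n16.key = -2  [d₁.ok + 3]
33. n10.sig = 23  [A₀.key + B.acc + 1]
34. n10.live = 7  [B.acc - 5]
35. n10.cnt = "ymzw"  [A₁.ok ++ A₀.ok]
36. n10.off = true  [B.acc == 12]
37. n20.hot = 8  [S₁.live + S₁.sig - 22]
38. n22.lab = true  [terminal]
39. n21.sig = 7  [7]
40. n21.live = -2  [-2]
41. n21.cnt = "mr"  ["mr"]
42. n21.off = false  [false]
43. n20.acc = -8  [B.hot - 16]
44. n20.depth = true  [S.off == false]
45. n0.sig = 12  [A.key - 10]
46. n0.live = 3  [S₁.live - 4]
47. n0.cnt = "mymzw"  ["m" ++ S₁.cnt]
48. n0.off = true  [S₁.off == true]

8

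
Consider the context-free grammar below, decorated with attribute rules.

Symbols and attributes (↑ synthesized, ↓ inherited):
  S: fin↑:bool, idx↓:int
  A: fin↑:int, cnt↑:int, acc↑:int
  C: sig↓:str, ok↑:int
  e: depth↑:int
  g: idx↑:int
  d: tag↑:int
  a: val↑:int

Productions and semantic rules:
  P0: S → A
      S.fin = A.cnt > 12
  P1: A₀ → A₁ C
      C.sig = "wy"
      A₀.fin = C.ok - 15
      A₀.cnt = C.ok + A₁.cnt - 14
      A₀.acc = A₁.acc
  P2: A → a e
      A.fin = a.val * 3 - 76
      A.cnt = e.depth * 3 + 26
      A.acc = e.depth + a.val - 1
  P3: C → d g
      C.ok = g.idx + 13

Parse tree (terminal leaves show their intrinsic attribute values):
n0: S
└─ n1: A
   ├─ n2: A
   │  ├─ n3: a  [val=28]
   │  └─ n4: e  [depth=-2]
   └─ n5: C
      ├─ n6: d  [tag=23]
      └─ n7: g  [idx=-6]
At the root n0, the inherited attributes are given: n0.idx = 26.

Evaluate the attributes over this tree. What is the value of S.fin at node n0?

true

1. n0.idx = 26  [given at root]
2. n3.val = 28  [terminal]
3. n4.depth = -2  [terminal]
4. n2.fin = 8  [a.val * 3 - 76]
5. n2.cnt = 20  [e.depth * 3 + 26]
6. n2.acc = 25  [e.depth + a.val - 1]
7. n5.sig = "wy"  ["wy"]
8. n6.tag = 23  [terminal]
9. n7.idx = -6  [terminal]
10. n5.ok = 7  [g.idx + 13]
11. n1.fin = -8  [C.ok - 15]
12. n1.cnt = 13  [C.ok + A₁.cnt - 14]
13. n1.acc = 25  [A₁.acc]
14. n0.fin = true  [A.cnt > 12]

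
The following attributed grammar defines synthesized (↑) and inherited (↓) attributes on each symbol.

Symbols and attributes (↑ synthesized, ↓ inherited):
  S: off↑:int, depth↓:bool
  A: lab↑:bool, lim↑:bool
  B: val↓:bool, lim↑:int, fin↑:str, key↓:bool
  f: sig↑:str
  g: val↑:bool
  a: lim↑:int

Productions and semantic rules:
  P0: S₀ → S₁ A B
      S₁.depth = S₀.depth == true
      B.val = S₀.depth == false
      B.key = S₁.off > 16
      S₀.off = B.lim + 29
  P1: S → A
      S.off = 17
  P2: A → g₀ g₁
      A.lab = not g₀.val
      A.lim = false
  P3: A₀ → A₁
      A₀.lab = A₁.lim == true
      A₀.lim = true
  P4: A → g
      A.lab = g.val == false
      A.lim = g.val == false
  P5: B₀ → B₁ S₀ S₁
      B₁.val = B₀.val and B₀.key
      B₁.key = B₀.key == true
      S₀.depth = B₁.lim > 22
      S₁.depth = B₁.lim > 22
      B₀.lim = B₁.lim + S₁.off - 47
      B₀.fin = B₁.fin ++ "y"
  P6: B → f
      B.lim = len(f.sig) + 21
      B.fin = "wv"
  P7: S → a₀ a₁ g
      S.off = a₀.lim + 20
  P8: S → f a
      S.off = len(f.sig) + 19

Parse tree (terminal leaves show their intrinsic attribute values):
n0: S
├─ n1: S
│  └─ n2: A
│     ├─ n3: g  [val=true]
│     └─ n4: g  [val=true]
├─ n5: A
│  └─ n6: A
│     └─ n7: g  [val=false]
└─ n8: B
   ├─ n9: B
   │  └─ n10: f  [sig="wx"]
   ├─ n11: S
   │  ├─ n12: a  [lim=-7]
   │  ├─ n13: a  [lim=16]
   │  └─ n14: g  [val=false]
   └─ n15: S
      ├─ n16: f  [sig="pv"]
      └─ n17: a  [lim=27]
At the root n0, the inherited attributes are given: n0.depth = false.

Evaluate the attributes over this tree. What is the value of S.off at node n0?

26

1. n0.depth = false  [given at root]
2. n1.depth = false  [S₀.depth == true]
3. n3.val = true  [terminal]
4. n4.val = true  [terminal]
5. n2.lab = false  [not g₀.val]
6. n2.lim = false  [false]
7. n1.off = 17  [17]
8. n7.val = false  [terminal]
9. n6.lab = true  [g.val == false]
10. n6.lim = true  [g.val == false]
11. n5.lab = true  [A₁.lim == true]
12. n5.lim = true  [true]
13. n8.val = true  [S₀.depth == false]
14. n8.key = true  [S₁.off > 16]
15. n9.val = true  [B₀.val and B₀.key]
16. n9.key = true  [B₀.key == true]
17. n10.sig = "wx"  [terminal]
18. n9.lim = 23  [len(f.sig) + 21]
19. n9.fin = "wv"  ["wv"]
20. n11.depth = true  [B₁.lim > 22]
21. n12.lim = -7  [terminal]
22. n13.lim = 16  [terminal]
23. n14.val = false  [terminal]
24. n11.off = 13  [a₀.lim + 20]
25. n15.depth = true  [B₁.lim > 22]
26. n16.sig = "pv"  [terminal]
27. n17.lim = 27  [terminal]
28. n15.off = 21  [len(f.sig) + 19]
29. n8.lim = -3  [B₁.lim + S₁.off - 47]
30. n8.fin = "wvy"  [B₁.fin ++ "y"]
31. n0.off = 26  [B.lim + 29]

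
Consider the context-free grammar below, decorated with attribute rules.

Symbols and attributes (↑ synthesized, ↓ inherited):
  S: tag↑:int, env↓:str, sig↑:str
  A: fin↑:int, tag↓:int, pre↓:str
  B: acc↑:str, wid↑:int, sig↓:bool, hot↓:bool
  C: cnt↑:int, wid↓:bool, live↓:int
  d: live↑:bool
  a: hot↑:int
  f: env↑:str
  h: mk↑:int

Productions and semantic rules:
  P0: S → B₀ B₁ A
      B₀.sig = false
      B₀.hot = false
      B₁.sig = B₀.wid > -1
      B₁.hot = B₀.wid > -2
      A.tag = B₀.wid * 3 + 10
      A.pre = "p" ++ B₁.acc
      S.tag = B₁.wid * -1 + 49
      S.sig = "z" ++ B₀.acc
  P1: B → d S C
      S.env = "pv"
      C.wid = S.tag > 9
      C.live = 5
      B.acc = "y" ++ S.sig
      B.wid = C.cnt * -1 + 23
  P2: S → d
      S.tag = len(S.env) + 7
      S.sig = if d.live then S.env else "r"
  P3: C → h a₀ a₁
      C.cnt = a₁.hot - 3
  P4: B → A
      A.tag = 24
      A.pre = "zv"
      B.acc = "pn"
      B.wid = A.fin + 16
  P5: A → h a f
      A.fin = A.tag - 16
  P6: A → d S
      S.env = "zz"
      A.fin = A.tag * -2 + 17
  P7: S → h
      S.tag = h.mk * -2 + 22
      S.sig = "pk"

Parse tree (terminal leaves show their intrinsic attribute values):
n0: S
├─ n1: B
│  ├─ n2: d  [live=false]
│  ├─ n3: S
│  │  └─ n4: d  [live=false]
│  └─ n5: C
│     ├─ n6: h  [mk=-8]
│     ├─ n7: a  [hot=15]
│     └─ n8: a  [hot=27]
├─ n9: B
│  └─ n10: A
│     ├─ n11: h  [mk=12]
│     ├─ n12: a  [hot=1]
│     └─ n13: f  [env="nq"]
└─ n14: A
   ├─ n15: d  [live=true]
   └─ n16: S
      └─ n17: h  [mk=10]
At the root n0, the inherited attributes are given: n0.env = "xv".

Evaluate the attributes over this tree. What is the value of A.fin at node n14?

3

1. n0.env = "xv"  [given at root]
2. n1.sig = false  [false]
3. n1.hot = false  [false]
4. n2.live = false  [terminal]
5. n3.env = "pv"  ["pv"]
6. n4.live = false  [terminal]
7. n3.tag = 9  [len(S.env) + 7]
8. n3.sig = "r"  [if d.live then S.env else "r"]
9. n5.wid = false  [S.tag > 9]
10. n5.live = 5  [5]
11. n6.mk = -8  [terminal]
12. n7.hot = 15  [terminal]
13. n8.hot = 27  [terminal]
14. n5.cnt = 24  [a₁.hot - 3]
15. n1.acc = "yr"  ["y" ++ S.sig]
16. n1.wid = -1  [C.cnt * -1 + 23]
17. n9.sig = false  [B₀.wid > -1]
18. n9.hot = true  [B₀.wid > -2]
19. n10.tag = 24  [24]
20. n10.pre = "zv"  ["zv"]
21. n11.mk = 12  [terminal]
22. n12.hot = 1  [terminal]
23. n13.env = "nq"  [terminal]
24. n10.fin = 8  [A.tag - 16]
25. n9.acc = "pn"  ["pn"]
26. n9.wid = 24  [A.fin + 16]
27. n14.tag = 7  [B₀.wid * 3 + 10]
28. n14.pre = "ppn"  ["p" ++ B₁.acc]
29. n15.live = true  [terminal]
30. n16.env = "zz"  ["zz"]
31. n17.mk = 10  [terminal]
32. n16.tag = 2  [h.mk * -2 + 22]
33. n16.sig = "pk"  ["pk"]
34. n14.fin = 3  [A.tag * -2 + 17]
35. n0.tag = 25  [B₁.wid * -1 + 49]
36. n0.sig = "zyr"  ["z" ++ B₀.acc]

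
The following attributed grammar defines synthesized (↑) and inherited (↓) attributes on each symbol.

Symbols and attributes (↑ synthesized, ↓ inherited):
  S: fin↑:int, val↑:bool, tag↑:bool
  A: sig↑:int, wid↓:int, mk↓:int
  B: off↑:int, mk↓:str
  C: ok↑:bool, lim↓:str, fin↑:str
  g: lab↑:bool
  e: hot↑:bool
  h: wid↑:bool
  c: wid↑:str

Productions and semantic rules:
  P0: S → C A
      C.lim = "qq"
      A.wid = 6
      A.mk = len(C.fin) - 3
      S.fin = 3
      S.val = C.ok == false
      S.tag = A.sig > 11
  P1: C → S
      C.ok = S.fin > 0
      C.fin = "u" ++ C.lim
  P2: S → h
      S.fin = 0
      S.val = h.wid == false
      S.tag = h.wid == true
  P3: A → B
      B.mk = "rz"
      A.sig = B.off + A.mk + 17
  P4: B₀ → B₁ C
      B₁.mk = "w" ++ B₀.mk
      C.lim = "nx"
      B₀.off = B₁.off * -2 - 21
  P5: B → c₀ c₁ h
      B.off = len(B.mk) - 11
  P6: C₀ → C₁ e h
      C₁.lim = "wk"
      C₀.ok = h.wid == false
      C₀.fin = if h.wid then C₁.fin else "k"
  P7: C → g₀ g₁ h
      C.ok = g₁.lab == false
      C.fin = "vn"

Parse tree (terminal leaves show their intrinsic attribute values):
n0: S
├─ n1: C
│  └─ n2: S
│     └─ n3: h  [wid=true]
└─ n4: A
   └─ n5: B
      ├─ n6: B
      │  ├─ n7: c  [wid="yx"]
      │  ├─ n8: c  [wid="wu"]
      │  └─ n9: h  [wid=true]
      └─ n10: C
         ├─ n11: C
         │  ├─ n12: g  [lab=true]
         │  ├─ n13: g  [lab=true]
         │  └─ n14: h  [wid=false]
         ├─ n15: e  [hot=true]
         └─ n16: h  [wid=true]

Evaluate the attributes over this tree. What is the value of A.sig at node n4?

12

1. n1.lim = "qq"  ["qq"]
2. n3.wid = true  [terminal]
3. n2.fin = 0  [0]
4. n2.val = false  [h.wid == false]
5. n2.tag = true  [h.wid == true]
6. n1.ok = false  [S.fin > 0]
7. n1.fin = "uqq"  ["u" ++ C.lim]
8. n4.wid = 6  [6]
9. n4.mk = 0  [len(C.fin) - 3]
10. n5.mk = "rz"  ["rz"]
11. n6.mk = "wrz"  ["w" ++ B₀.mk]
12. n7.wid = "yx"  [terminal]
13. n8.wid = "wu"  [terminal]
14. n9.wid = true  [terminal]
15. n6.off = -8  [len(B.mk) - 11]
16. n10.lim = "nx"  ["nx"]
17. n11.lim = "wk"  ["wk"]
18. n12.lab = true  [terminal]
19. n13.lab = true  [terminal]
20. n14.wid = false  [terminal]
21. n11.ok = false  [g₁.lab == false]
22. n11.fin = "vn"  ["vn"]
23. n15.hot = true  [terminal]
24. n16.wid = true  [terminal]
25. n10.ok = false  [h.wid == false]
26. n10.fin = "vn"  [if h.wid then C₁.fin else "k"]
27. n5.off = -5  [B₁.off * -2 - 21]
28. n4.sig = 12  [B.off + A.mk + 17]
29. n0.fin = 3  [3]
30. n0.val = true  [C.ok == false]
31. n0.tag = true  [A.sig > 11]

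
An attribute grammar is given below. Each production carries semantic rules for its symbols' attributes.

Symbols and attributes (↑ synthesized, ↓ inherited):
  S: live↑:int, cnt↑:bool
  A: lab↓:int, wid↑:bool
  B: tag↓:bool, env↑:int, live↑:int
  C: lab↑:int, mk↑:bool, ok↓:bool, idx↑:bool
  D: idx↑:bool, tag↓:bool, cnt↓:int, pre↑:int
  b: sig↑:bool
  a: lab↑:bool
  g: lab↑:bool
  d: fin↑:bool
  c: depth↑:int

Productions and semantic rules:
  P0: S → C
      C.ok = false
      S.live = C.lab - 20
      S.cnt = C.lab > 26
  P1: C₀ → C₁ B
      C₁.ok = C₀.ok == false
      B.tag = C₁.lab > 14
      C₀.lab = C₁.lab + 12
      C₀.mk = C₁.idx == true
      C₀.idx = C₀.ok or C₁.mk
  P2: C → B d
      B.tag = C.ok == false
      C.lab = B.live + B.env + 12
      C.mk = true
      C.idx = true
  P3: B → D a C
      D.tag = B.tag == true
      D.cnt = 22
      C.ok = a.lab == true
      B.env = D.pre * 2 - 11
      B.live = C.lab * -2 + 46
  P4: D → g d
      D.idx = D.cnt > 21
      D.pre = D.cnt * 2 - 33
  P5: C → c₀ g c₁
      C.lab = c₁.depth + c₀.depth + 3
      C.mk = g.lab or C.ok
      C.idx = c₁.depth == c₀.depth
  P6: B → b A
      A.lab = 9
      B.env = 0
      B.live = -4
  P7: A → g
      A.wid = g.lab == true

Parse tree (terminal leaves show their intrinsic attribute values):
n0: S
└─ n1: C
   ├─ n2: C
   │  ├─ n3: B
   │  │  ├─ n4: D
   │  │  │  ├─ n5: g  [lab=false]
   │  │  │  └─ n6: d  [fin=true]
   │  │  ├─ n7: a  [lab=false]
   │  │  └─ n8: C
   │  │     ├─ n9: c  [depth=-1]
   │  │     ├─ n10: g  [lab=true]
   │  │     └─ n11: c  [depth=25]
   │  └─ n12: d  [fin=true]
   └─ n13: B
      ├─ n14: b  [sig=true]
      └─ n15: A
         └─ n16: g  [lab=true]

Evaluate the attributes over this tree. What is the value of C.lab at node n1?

27

1. n1.ok = false  [false]
2. n2.ok = true  [C₀.ok == false]
3. n3.tag = false  [C.ok == false]
4. n4.tag = false  [B.tag == true]
5. n4.cnt = 22  [22]
6. n5.lab = false  [terminal]
7. n6.fin = true  [terminal]
8. n4.idx = true  [D.cnt > 21]
9. n4.pre = 11  [D.cnt * 2 - 33]
10. n7.lab = false  [terminal]
11. n8.ok = false  [a.lab == true]
12. n9.depth = -1  [terminal]
13. n10.lab = true  [terminal]
14. n11.depth = 25  [terminal]
15. n8.lab = 27  [c₁.depth + c₀.depth + 3]
16. n8.mk = true  [g.lab or C.ok]
17. n8.idx = false  [c₁.depth == c₀.depth]
18. n3.env = 11  [D.pre * 2 - 11]
19. n3.live = -8  [C.lab * -2 + 46]
20. n12.fin = true  [terminal]
21. n2.lab = 15  [B.live + B.env + 12]
22. n2.mk = true  [true]
23. n2.idx = true  [true]
24. n13.tag = true  [C₁.lab > 14]
25. n14.sig = true  [terminal]
26. n15.lab = 9  [9]
27. n16.lab = true  [terminal]
28. n15.wid = true  [g.lab == true]
29. n13.env = 0  [0]
30. n13.live = -4  [-4]
31. n1.lab = 27  [C₁.lab + 12]
32. n1.mk = true  [C₁.idx == true]
33. n1.idx = true  [C₀.ok or C₁.mk]
34. n0.live = 7  [C.lab - 20]
35. n0.cnt = true  [C.lab > 26]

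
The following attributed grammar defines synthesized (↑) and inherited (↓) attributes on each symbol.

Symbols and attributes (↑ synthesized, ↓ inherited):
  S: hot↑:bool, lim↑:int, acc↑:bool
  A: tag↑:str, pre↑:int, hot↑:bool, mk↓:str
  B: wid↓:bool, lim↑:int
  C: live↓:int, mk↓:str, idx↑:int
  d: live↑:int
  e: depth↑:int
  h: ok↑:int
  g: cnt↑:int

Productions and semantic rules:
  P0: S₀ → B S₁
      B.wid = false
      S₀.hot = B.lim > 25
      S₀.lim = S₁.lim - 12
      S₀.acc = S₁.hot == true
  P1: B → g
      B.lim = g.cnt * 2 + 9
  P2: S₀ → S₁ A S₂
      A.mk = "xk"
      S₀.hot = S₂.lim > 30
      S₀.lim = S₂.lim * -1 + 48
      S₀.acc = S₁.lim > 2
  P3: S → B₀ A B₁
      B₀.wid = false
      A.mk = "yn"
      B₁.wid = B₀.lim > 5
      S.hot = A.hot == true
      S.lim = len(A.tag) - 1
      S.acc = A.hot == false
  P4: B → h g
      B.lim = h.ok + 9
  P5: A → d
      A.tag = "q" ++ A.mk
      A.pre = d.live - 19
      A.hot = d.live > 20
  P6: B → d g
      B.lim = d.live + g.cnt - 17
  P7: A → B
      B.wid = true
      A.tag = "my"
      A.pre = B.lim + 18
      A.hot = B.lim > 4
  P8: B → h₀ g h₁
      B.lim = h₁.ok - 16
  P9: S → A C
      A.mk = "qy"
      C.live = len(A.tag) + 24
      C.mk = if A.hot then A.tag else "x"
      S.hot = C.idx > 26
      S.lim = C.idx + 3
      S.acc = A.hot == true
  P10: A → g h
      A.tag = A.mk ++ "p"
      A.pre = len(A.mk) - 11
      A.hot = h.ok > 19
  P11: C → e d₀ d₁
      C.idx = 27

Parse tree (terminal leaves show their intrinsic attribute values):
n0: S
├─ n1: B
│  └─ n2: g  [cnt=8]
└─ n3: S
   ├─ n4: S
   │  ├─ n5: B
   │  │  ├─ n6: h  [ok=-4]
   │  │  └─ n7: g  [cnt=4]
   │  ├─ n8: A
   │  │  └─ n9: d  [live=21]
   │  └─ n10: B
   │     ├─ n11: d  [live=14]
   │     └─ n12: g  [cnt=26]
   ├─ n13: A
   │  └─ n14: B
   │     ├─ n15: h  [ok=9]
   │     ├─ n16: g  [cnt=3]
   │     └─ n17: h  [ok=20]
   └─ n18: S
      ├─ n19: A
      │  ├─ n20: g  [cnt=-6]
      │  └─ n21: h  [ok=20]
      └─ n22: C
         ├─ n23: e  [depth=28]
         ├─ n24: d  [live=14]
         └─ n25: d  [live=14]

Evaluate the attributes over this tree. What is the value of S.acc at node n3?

1. n1.wid = false  [false]
2. n2.cnt = 8  [terminal]
3. n1.lim = 25  [g.cnt * 2 + 9]
4. n5.wid = false  [false]
5. n6.ok = -4  [terminal]
6. n7.cnt = 4  [terminal]
7. n5.lim = 5  [h.ok + 9]
8. n8.mk = "yn"  ["yn"]
9. n9.live = 21  [terminal]
10. n8.tag = "qyn"  ["q" ++ A.mk]
11. n8.pre = 2  [d.live - 19]
12. n8.hot = true  [d.live > 20]
13. n10.wid = false  [B₀.lim > 5]
14. n11.live = 14  [terminal]
15. n12.cnt = 26  [terminal]
16. n10.lim = 23  [d.live + g.cnt - 17]
17. n4.hot = true  [A.hot == true]
18. n4.lim = 2  [len(A.tag) - 1]
19. n4.acc = false  [A.hot == false]
20. n13.mk = "xk"  ["xk"]
21. n14.wid = true  [true]
22. n15.ok = 9  [terminal]
23. n16.cnt = 3  [terminal]
24. n17.ok = 20  [terminal]
25. n14.lim = 4  [h₁.ok - 16]
26. n13.tag = "my"  ["my"]
27. n13.pre = 22  [B.lim + 18]
28. n13.hot = false  [B.lim > 4]
29. n19.mk = "qy"  ["qy"]
30. n20.cnt = -6  [terminal]
31. n21.ok = 20  [terminal]
32. n19.tag = "qyp"  [A.mk ++ "p"]
33. n19.pre = -9  [len(A.mk) - 11]
34. n19.hot = true  [h.ok > 19]
35. n22.live = 27  [len(A.tag) + 24]
36. n22.mk = "qyp"  [if A.hot then A.tag else "x"]
37. n23.depth = 28  [terminal]
38. n24.live = 14  [terminal]
39. n25.live = 14  [terminal]
40. n22.idx = 27  [27]
41. n18.hot = true  [C.idx > 26]
42. n18.lim = 30  [C.idx + 3]
43. n18.acc = true  [A.hot == true]
44. n3.hot = false  [S₂.lim > 30]
45. n3.lim = 18  [S₂.lim * -1 + 48]
46. n3.acc = false  [S₁.lim > 2]
47. n0.hot = false  [B.lim > 25]
48. n0.lim = 6  [S₁.lim - 12]
49. n0.acc = false  [S₁.hot == true]

false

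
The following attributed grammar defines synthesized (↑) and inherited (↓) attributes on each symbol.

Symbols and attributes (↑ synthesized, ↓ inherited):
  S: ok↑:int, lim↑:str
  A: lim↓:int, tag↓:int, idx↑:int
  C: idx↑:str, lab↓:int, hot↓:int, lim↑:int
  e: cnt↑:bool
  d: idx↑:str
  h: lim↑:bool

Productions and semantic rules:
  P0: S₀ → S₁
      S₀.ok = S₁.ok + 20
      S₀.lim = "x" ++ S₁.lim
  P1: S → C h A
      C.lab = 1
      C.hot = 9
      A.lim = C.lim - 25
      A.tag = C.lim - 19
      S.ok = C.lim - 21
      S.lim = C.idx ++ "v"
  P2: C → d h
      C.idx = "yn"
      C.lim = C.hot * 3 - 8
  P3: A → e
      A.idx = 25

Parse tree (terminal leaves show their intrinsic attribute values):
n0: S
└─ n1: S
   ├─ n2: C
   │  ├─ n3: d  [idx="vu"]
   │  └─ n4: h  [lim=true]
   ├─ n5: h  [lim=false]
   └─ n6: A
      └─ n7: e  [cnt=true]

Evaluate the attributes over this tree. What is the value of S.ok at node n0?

1. n2.lab = 1  [1]
2. n2.hot = 9  [9]
3. n3.idx = "vu"  [terminal]
4. n4.lim = true  [terminal]
5. n2.idx = "yn"  ["yn"]
6. n2.lim = 19  [C.hot * 3 - 8]
7. n5.lim = false  [terminal]
8. n6.lim = -6  [C.lim - 25]
9. n6.tag = 0  [C.lim - 19]
10. n7.cnt = true  [terminal]
11. n6.idx = 25  [25]
12. n1.ok = -2  [C.lim - 21]
13. n1.lim = "ynv"  [C.idx ++ "v"]
14. n0.ok = 18  [S₁.ok + 20]
15. n0.lim = "xynv"  ["x" ++ S₁.lim]

18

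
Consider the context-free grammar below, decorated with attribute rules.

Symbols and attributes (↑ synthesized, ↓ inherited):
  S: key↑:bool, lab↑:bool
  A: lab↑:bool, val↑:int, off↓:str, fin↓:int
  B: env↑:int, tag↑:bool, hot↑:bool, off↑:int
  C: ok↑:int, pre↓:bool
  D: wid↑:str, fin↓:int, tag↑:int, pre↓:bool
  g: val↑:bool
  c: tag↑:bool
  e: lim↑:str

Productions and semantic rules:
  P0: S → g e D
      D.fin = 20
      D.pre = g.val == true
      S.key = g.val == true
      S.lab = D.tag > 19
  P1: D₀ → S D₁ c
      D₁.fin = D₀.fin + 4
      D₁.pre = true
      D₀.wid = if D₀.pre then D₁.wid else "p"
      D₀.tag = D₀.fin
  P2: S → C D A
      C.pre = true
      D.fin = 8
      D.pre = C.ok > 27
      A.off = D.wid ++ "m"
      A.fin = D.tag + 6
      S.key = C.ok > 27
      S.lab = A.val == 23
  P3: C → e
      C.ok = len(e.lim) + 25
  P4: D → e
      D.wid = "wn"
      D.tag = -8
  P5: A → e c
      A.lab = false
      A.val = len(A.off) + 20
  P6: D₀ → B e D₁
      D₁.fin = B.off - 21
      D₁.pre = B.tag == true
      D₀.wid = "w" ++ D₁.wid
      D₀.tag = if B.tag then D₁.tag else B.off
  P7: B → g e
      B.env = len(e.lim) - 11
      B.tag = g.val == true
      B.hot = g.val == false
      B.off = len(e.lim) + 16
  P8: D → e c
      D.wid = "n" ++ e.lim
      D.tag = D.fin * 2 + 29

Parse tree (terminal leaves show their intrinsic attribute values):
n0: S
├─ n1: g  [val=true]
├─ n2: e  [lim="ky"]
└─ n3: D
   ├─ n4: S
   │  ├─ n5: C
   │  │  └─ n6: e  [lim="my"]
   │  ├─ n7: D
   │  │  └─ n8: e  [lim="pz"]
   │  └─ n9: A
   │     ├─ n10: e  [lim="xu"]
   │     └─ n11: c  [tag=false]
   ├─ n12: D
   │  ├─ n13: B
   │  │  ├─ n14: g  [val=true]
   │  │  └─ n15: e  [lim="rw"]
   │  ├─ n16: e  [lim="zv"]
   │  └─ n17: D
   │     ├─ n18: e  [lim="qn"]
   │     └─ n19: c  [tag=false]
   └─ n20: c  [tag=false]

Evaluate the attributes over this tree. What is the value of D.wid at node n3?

"wnqn"

1. n1.val = true  [terminal]
2. n2.lim = "ky"  [terminal]
3. n3.fin = 20  [20]
4. n3.pre = true  [g.val == true]
5. n5.pre = true  [true]
6. n6.lim = "my"  [terminal]
7. n5.ok = 27  [len(e.lim) + 25]
8. n7.fin = 8  [8]
9. n7.pre = false  [C.ok > 27]
10. n8.lim = "pz"  [terminal]
11. n7.wid = "wn"  ["wn"]
12. n7.tag = -8  [-8]
13. n9.off = "wnm"  [D.wid ++ "m"]
14. n9.fin = -2  [D.tag + 6]
15. n10.lim = "xu"  [terminal]
16. n11.tag = false  [terminal]
17. n9.lab = false  [false]
18. n9.val = 23  [len(A.off) + 20]
19. n4.key = false  [C.ok > 27]
20. n4.lab = true  [A.val == 23]
21. n12.fin = 24  [D₀.fin + 4]
22. n12.pre = true  [true]
23. n14.val = true  [terminal]
24. n15.lim = "rw"  [terminal]
25. n13.env = -9  [len(e.lim) - 11]
26. n13.tag = true  [g.val == true]
27. n13.hot = false  [g.val == false]
28. n13.off = 18  [len(e.lim) + 16]
29. n16.lim = "zv"  [terminal]
30. n17.fin = -3  [B.off - 21]
31. n17.pre = true  [B.tag == true]
32. n18.lim = "qn"  [terminal]
33. n19.tag = false  [terminal]
34. n17.wid = "nqn"  ["n" ++ e.lim]
35. n17.tag = 23  [D.fin * 2 + 29]
36. n12.wid = "wnqn"  ["w" ++ D₁.wid]
37. n12.tag = 23  [if B.tag then D₁.tag else B.off]
38. n20.tag = false  [terminal]
39. n3.wid = "wnqn"  [if D₀.pre then D₁.wid else "p"]
40. n3.tag = 20  [D₀.fin]
41. n0.key = true  [g.val == true]
42. n0.lab = true  [D.tag > 19]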